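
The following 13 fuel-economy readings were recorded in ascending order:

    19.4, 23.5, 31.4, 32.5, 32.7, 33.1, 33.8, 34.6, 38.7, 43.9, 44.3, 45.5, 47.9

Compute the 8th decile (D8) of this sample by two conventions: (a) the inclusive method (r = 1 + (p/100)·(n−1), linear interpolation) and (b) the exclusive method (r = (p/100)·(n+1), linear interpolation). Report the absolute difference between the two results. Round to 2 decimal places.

0.40

n = 13.
(a) r = 10.6; between ranks 10 (43.9) and 11 (44.3): 44.14.
(b) r = 11.2; between ranks 11 (44.3) and 12 (45.5): 44.54.
|44.14 − 44.54| = 0.4.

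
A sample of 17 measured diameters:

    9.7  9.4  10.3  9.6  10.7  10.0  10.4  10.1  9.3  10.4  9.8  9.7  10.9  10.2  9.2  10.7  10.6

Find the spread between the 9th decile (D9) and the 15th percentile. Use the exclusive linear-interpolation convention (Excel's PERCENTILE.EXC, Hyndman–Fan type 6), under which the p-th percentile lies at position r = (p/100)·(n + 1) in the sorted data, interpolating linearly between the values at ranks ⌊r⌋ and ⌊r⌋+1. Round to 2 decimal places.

1.37

Sorted: 9.2, 9.3, 9.4, 9.6, 9.7, 9.7, 9.8, 10.0, 10.1, 10.2, 10.3, 10.4, 10.4, 10.6, 10.7, 10.7, 10.9.
n = 17.
P15: r = 2.7; ranks 2–3 are 9.3, 9.4; interpolating gives 9.37.
P90: r = 16.2; ranks 16–17 are 10.7, 10.9; interpolating gives 10.74.
Difference: 10.74 − 9.37 = 1.37.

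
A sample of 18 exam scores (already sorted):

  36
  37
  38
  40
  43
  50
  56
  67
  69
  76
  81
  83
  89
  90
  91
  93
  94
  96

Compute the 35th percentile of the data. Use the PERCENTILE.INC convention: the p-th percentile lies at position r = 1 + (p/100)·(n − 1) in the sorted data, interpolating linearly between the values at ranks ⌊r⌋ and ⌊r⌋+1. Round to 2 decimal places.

55.70

n = 18.
r = 1 + (35/100)·(18 − 1) = 1 + 5.95 = 6.95.
Rank 6 is 50 and rank 7 is 56.
Interpolate: 50 + 0.95·(56 − 50) = 50 + 0.95·6 = 55.7.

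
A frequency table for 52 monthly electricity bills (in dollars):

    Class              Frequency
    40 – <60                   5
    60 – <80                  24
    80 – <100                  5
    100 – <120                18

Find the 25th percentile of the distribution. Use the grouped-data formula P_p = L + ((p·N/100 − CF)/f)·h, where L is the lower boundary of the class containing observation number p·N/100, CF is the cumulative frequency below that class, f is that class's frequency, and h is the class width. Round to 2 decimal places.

66.67

N = 52; target position k = 25/100 · 52 = 13.
Cumulative frequencies: 5, 29, 34, 52.
Observation 13 falls in the class 60 – <80.
L = 60, CF = 5, f = 24, h = 20.
P25 = 60 + ((13 − 5)/24)·20 = 60 + 6.66667 = 66.6667.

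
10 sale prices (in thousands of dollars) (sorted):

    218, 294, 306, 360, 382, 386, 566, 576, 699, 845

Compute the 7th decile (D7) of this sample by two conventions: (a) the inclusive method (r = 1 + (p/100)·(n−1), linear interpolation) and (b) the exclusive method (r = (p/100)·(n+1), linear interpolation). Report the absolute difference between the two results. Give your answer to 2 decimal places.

n = 10.
(a) r = 7.3; between ranks 7 (566) and 8 (576): 569.
(b) r = 7.7; between ranks 7 (566) and 8 (576): 573.
|569 − 573| = 4.

4.00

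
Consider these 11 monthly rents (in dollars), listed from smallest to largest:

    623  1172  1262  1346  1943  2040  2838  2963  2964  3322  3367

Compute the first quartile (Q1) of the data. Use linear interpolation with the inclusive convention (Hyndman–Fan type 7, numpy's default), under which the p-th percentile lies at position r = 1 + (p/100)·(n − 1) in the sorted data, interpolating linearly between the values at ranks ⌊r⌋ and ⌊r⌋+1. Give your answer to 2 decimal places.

1304.00

n = 11.
r = 1 + (25/100)·(11 − 1) = 1 + 2.5 = 3.5.
Rank 3 is 1262 and rank 4 is 1346.
Interpolate: 1262 + 0.5·(1346 − 1262) = 1262 + 0.5·84 = 1304.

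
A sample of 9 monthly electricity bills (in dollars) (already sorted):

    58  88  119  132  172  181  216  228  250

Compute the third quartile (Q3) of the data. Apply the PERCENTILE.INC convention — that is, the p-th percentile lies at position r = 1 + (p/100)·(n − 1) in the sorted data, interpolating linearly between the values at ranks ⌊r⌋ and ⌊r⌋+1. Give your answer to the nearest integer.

216

n = 9.
r = 1 + (75/100)·(9 − 1) = 1 + 6 = 7.
r is an integer, so P75 is the value at rank 7: 216.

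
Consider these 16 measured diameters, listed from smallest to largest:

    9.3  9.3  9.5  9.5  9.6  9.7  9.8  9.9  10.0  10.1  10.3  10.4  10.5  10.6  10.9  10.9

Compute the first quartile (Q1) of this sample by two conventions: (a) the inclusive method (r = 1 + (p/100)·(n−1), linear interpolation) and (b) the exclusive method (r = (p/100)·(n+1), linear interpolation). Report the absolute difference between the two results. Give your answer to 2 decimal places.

n = 16.
(a) r = 4.75; between ranks 4 (9.5) and 5 (9.6): 9.575.
(b) r = 4.25; between ranks 4 (9.5) and 5 (9.6): 9.525.
|9.575 − 9.525| = 0.05.

0.05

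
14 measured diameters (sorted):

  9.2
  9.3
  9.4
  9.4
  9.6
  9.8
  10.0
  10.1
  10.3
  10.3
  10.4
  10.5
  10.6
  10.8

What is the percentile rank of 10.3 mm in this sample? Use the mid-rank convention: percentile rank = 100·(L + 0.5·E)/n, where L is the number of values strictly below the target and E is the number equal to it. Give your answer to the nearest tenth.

Count below 10.3: L = 8; count equal: E = 2; n = 14.
Percentile rank = 100·(8 + 0.5·2)/14 = 100·9/14 = 64.29.

64.3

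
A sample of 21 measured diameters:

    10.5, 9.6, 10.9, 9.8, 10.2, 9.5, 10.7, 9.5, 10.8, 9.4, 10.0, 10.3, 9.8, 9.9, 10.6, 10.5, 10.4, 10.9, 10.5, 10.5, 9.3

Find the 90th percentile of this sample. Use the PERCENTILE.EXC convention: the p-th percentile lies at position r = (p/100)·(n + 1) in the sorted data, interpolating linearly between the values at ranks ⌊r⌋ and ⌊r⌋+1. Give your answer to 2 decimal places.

10.88

Sorted: 9.3, 9.4, 9.5, 9.5, 9.6, 9.8, 9.8, 9.9, 10.0, 10.2, 10.3, 10.4, 10.5, 10.5, 10.5, 10.5, 10.6, 10.7, 10.8, 10.9, 10.9.
n = 21.
r = (90/100)·(21 + 1) = 19.8.
Rank 19 is 10.8 and rank 20 is 10.9.
Interpolate: 10.8 + 0.8·(10.9 − 10.8) = 10.8 + 0.8·0.1 = 10.88.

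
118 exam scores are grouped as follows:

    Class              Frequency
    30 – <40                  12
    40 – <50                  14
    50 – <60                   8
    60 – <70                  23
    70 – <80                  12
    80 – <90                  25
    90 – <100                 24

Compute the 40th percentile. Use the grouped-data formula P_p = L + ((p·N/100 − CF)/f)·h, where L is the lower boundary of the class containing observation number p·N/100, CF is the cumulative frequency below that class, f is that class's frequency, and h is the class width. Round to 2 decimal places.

N = 118; target position k = 40/100 · 118 = 47.2.
Cumulative frequencies: 12, 26, 34, 57, 69, 94, 118.
Observation 47.2 falls in the class 60 – <70.
L = 60, CF = 34, f = 23, h = 10.
P40 = 60 + ((47.2 − 34)/23)·10 = 60 + 5.73913 = 65.7391.

65.74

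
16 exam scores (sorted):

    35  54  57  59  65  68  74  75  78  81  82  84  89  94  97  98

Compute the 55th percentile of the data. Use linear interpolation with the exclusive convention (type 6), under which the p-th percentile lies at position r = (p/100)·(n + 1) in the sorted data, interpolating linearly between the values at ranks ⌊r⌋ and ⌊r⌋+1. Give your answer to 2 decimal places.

79.05

n = 16.
r = (55/100)·(16 + 1) = 9.35.
Rank 9 is 78 and rank 10 is 81.
Interpolate: 78 + 0.35·(81 − 78) = 78 + 0.35·3 = 79.05.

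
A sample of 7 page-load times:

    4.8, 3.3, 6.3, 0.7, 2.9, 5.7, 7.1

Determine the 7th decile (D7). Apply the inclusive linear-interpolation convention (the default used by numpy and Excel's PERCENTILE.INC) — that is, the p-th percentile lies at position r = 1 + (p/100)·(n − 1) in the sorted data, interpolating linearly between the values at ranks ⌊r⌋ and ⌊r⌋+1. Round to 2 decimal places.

5.82

Sorted: 0.7, 2.9, 3.3, 4.8, 5.7, 6.3, 7.1.
n = 7.
r = 1 + (70/100)·(7 − 1) = 1 + 4.2 = 5.2.
Rank 5 is 5.7 and rank 6 is 6.3.
Interpolate: 5.7 + 0.2·(6.3 − 5.7) = 5.7 + 0.2·0.6 = 5.82.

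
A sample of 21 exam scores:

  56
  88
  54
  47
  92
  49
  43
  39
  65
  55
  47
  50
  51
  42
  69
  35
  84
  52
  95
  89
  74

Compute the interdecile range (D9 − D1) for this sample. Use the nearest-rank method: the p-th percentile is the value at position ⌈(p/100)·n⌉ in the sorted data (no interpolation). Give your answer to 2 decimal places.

Sorted: 35, 39, 42, 43, 47, 47, 49, 50, 51, 52, 54, 55, 56, 65, 69, 74, 84, 88, 89, 92, 95.
n = 21.
P10: rank ⌈10/100·21⌉ = 3 → 42.
P90: rank ⌈90/100·21⌉ = 19 → 89.
Difference: 89 − 42 = 47.

47.00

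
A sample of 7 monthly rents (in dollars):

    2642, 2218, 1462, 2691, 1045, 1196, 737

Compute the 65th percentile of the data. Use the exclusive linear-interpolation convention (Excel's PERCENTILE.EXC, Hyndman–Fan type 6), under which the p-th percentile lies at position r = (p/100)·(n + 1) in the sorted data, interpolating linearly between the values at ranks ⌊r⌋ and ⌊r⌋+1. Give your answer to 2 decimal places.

2302.80

Sorted: 737, 1045, 1196, 1462, 2218, 2642, 2691.
n = 7.
r = (65/100)·(7 + 1) = 5.2.
Rank 5 is 2218 and rank 6 is 2642.
Interpolate: 2218 + 0.2·(2642 − 2218) = 2218 + 0.2·424 = 2302.8.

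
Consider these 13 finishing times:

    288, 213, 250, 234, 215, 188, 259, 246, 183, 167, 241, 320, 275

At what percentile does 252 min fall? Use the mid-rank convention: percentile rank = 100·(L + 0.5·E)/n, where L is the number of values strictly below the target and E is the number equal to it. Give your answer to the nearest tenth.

69.2

Sorted: 167, 183, 188, 213, 215, 234, 241, 246, 250, 259, 275, 288, 320.
Count below 252: L = 9; count equal: E = 0; n = 13.
Percentile rank = 100·(9 + 0.5·0)/13 = 100·9/13 = 69.23.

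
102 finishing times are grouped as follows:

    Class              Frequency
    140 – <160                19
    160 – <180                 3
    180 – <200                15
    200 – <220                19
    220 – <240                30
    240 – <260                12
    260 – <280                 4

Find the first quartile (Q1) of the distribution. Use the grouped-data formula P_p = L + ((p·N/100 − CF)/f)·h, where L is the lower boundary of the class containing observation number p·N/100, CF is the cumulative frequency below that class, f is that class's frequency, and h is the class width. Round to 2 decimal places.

184.67

N = 102; target position k = 25/100 · 102 = 25.5.
Cumulative frequencies: 19, 22, 37, 56, 86, 98, 102.
Observation 25.5 falls in the class 180 – <200.
L = 180, CF = 22, f = 15, h = 20.
P25 = 180 + ((25.5 − 22)/15)·20 = 180 + 4.66667 = 184.667.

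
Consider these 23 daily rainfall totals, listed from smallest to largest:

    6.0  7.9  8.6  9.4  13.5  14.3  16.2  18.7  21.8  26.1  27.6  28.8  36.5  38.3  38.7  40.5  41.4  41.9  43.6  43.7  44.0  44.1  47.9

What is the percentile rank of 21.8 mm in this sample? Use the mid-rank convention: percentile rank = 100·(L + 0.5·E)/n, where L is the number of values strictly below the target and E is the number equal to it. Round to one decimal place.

Count below 21.8: L = 8; count equal: E = 1; n = 23.
Percentile rank = 100·(8 + 0.5·1)/23 = 100·8.5/23 = 36.96.

37.0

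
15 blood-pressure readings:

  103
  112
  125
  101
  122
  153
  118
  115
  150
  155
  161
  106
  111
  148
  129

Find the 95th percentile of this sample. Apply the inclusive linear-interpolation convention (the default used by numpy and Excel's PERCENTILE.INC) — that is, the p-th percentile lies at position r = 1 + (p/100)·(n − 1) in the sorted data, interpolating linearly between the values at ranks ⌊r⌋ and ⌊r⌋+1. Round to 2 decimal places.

156.80

Sorted: 101, 103, 106, 111, 112, 115, 118, 122, 125, 129, 148, 150, 153, 155, 161.
n = 15.
r = 1 + (95/100)·(15 − 1) = 1 + 13.3 = 14.3.
Rank 14 is 155 and rank 15 is 161.
Interpolate: 155 + 0.3·(161 − 155) = 155 + 0.3·6 = 156.8.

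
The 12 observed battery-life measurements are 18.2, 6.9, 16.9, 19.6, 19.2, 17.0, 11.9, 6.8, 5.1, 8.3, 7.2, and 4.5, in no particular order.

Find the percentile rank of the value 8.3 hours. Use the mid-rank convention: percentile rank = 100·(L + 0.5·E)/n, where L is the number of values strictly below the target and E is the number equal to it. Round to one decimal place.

45.8

Sorted: 4.5, 5.1, 6.8, 6.9, 7.2, 8.3, 11.9, 16.9, 17.0, 18.2, 19.2, 19.6.
Count below 8.3: L = 5; count equal: E = 1; n = 12.
Percentile rank = 100·(5 + 0.5·1)/12 = 100·5.5/12 = 45.83.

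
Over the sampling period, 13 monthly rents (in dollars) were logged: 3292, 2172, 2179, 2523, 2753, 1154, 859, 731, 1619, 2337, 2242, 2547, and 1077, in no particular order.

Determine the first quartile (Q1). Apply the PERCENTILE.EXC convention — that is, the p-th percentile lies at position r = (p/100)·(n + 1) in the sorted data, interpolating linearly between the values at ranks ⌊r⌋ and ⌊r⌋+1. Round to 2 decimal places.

Sorted: 731, 859, 1077, 1154, 1619, 2172, 2179, 2242, 2337, 2523, 2547, 2753, 3292.
n = 13.
r = (25/100)·(13 + 1) = 3.5.
Rank 3 is 1077 and rank 4 is 1154.
Interpolate: 1077 + 0.5·(1154 − 1077) = 1077 + 0.5·77 = 1115.5.

1115.50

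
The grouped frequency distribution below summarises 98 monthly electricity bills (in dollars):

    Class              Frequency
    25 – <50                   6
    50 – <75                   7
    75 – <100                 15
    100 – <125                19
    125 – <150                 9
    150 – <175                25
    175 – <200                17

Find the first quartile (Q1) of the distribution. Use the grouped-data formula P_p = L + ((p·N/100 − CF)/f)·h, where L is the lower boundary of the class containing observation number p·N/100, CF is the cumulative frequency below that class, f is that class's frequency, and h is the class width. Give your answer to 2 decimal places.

94.17

N = 98; target position k = 25/100 · 98 = 24.5.
Cumulative frequencies: 6, 13, 28, 47, 56, 81, 98.
Observation 24.5 falls in the class 75 – <100.
L = 75, CF = 13, f = 15, h = 25.
P25 = 75 + ((24.5 − 13)/15)·25 = 75 + 19.1667 = 94.1667.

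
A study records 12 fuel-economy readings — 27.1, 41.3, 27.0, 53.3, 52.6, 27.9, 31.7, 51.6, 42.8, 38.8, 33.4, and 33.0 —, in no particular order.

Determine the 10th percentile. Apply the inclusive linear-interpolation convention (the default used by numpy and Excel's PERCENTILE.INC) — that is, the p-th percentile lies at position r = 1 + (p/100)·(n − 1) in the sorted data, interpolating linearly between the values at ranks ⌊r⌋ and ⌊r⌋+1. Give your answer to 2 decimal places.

27.18

Sorted: 27.0, 27.1, 27.9, 31.7, 33.0, 33.4, 38.8, 41.3, 42.8, 51.6, 52.6, 53.3.
n = 12.
r = 1 + (10/100)·(12 − 1) = 1 + 1.1 = 2.1.
Rank 2 is 27.1 and rank 3 is 27.9.
Interpolate: 27.1 + 0.1·(27.9 − 27.1) = 27.1 + 0.1·0.8 = 27.18.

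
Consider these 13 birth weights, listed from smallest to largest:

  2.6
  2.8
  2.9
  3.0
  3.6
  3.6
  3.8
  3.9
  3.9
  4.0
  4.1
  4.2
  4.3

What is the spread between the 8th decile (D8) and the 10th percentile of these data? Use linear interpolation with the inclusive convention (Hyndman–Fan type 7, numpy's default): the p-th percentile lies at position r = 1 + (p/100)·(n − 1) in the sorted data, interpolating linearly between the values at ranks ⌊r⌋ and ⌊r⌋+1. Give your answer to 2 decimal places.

n = 13.
P10: r = 2.2; ranks 2–3 are 2.8, 2.9; interpolating gives 2.82.
P80: r = 10.6; ranks 10–11 are 4.0, 4.1; interpolating gives 4.06.
Difference: 4.06 − 2.82 = 1.24.

1.24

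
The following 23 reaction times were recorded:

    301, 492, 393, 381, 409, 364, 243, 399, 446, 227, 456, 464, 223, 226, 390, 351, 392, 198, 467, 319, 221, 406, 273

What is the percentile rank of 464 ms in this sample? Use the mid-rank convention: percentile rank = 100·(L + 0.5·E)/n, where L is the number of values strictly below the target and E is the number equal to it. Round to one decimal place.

Sorted: 198, 221, 223, 226, 227, 243, 273, 301, 319, 351, 364, 381, 390, 392, 393, 399, 406, 409, 446, 456, 464, 467, 492.
Count below 464: L = 20; count equal: E = 1; n = 23.
Percentile rank = 100·(20 + 0.5·1)/23 = 100·20.5/23 = 89.13.

89.1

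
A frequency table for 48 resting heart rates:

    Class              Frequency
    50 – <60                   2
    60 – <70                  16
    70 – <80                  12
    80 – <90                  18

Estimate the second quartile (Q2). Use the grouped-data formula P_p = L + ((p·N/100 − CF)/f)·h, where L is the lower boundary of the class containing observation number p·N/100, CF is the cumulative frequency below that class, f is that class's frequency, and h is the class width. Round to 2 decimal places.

75.00

N = 48; target position k = 50/100 · 48 = 24.
Cumulative frequencies: 2, 18, 30, 48.
Observation 24 falls in the class 70 – <80.
L = 70, CF = 18, f = 12, h = 10.
P50 = 70 + ((24 − 18)/12)·10 = 70 + 5 = 75.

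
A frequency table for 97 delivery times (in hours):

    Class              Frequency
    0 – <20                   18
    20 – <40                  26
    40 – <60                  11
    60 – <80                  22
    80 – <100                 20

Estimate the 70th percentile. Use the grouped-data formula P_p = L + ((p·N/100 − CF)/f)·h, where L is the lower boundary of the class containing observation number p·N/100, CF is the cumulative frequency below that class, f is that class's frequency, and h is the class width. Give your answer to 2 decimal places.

71.73

N = 97; target position k = 70/100 · 97 = 67.9.
Cumulative frequencies: 18, 44, 55, 77, 97.
Observation 67.9 falls in the class 60 – <80.
L = 60, CF = 55, f = 22, h = 20.
P70 = 60 + ((67.9 − 55)/22)·20 = 60 + 11.7273 = 71.7273.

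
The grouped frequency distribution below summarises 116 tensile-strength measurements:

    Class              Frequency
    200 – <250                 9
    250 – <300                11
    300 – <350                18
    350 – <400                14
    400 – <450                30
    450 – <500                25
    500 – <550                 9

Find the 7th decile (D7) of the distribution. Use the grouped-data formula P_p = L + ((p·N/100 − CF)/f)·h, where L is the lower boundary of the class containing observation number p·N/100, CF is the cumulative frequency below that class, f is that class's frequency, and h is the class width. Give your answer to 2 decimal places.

448.67

N = 116; target position k = 70/100 · 116 = 81.2.
Cumulative frequencies: 9, 20, 38, 52, 82, 107, 116.
Observation 81.2 falls in the class 400 – <450.
L = 400, CF = 52, f = 30, h = 50.
P70 = 400 + ((81.2 − 52)/30)·50 = 400 + 48.6667 = 448.667.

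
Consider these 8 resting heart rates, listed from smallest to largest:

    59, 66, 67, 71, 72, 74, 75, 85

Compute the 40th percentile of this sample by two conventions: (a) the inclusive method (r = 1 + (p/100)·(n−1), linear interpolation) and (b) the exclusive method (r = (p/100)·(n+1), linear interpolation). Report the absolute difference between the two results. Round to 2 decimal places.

n = 8.
(a) r = 3.8; between ranks 3 (67) and 4 (71): 70.2.
(b) r = 3.6; between ranks 3 (67) and 4 (71): 69.4.
|70.2 − 69.4| = 0.8.

0.80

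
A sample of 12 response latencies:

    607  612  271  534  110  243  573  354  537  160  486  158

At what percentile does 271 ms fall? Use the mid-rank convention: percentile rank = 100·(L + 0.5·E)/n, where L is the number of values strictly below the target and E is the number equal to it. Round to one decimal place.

37.5

Sorted: 110, 158, 160, 243, 271, 354, 486, 534, 537, 573, 607, 612.
Count below 271: L = 4; count equal: E = 1; n = 12.
Percentile rank = 100·(4 + 0.5·1)/12 = 100·4.5/12 = 37.5.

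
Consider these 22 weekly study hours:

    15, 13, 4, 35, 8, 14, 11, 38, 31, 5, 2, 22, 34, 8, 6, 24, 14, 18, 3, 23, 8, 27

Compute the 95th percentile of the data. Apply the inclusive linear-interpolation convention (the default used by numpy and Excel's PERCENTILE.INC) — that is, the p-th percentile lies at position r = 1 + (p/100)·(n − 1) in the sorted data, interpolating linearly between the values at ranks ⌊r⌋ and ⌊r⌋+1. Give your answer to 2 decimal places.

Sorted: 2, 3, 4, 5, 6, 8, 8, 8, 11, 13, 14, 14, 15, 18, 22, 23, 24, 27, 31, 34, 35, 38.
n = 22.
r = 1 + (95/100)·(22 − 1) = 1 + 19.95 = 20.95.
Rank 20 is 34 and rank 21 is 35.
Interpolate: 34 + 0.95·(35 − 34) = 34 + 0.95·1 = 34.95.

34.95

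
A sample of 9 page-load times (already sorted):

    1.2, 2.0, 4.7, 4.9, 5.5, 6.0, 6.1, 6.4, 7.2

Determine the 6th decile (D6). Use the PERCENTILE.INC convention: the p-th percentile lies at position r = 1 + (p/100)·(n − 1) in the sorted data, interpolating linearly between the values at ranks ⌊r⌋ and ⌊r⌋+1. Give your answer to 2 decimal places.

5.90

n = 9.
r = 1 + (60/100)·(9 − 1) = 1 + 4.8 = 5.8.
Rank 5 is 5.5 and rank 6 is 6.0.
Interpolate: 5.5 + 0.8·(6.0 − 5.5) = 5.5 + 0.8·0.5 = 5.9.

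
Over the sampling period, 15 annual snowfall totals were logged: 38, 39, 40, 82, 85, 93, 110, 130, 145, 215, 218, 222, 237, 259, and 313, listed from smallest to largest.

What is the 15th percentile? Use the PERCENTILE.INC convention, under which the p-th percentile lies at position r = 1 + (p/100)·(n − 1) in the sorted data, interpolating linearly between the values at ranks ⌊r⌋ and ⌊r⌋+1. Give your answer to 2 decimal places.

44.20

n = 15.
r = 1 + (15/100)·(15 − 1) = 1 + 2.1 = 3.1.
Rank 3 is 40 and rank 4 is 82.
Interpolate: 40 + 0.1·(82 − 40) = 40 + 0.1·42 = 44.2.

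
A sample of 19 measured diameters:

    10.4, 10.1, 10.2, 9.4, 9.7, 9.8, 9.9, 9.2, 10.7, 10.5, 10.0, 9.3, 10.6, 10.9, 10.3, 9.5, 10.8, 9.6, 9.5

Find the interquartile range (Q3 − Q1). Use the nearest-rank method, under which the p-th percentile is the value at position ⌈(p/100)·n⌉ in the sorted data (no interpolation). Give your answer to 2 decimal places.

1.00

Sorted: 9.2, 9.3, 9.4, 9.5, 9.5, 9.6, 9.7, 9.8, 9.9, 10.0, 10.1, 10.2, 10.3, 10.4, 10.5, 10.6, 10.7, 10.8, 10.9.
n = 19.
P25: rank ⌈25/100·19⌉ = 5 → 9.5.
P75: rank ⌈75/100·19⌉ = 15 → 10.5.
Difference: 10.5 − 9.5 = 1.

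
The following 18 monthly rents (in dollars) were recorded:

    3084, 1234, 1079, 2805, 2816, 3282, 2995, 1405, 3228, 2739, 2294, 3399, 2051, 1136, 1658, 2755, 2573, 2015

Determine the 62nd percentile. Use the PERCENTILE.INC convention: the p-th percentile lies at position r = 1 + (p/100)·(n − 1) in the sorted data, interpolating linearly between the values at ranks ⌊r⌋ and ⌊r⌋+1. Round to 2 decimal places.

Sorted: 1079, 1136, 1234, 1405, 1658, 2015, 2051, 2294, 2573, 2739, 2755, 2805, 2816, 2995, 3084, 3228, 3282, 3399.
n = 18.
r = 1 + (62/100)·(18 − 1) = 1 + 10.54 = 11.54.
Rank 11 is 2755 and rank 12 is 2805.
Interpolate: 2755 + 0.54·(2805 − 2755) = 2755 + 0.54·50 = 2782.

2782.00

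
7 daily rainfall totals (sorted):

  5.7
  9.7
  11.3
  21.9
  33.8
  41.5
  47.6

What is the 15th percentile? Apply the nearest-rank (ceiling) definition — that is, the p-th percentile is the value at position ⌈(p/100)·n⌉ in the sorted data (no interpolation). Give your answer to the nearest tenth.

n = 7.
Position = ⌈15/100 · 7⌉ = ⌈1.05⌉ = 2.
The value at rank 2 is 9.7.

9.7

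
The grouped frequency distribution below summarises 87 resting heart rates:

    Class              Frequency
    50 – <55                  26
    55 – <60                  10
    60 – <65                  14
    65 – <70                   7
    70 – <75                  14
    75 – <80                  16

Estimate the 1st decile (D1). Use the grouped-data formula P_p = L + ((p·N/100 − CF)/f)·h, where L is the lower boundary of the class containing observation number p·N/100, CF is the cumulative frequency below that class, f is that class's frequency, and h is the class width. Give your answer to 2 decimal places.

51.67

N = 87; target position k = 10/100 · 87 = 8.7.
Cumulative frequencies: 26, 36, 50, 57, 71, 87.
Observation 8.7 falls in the class 50 – <55.
L = 50, CF = 0, f = 26, h = 5.
P10 = 50 + ((8.7 − 0)/26)·5 = 50 + 1.67308 = 51.6731.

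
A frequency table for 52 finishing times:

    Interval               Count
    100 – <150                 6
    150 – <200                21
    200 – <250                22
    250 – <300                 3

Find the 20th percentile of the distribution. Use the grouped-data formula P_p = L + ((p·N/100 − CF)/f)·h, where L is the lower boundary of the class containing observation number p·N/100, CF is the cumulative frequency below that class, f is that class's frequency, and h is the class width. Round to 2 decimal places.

N = 52; target position k = 20/100 · 52 = 10.4.
Cumulative frequencies: 6, 27, 49, 52.
Observation 10.4 falls in the class 150 – <200.
L = 150, CF = 6, f = 21, h = 50.
P20 = 150 + ((10.4 − 6)/21)·50 = 150 + 10.4762 = 160.476.

160.48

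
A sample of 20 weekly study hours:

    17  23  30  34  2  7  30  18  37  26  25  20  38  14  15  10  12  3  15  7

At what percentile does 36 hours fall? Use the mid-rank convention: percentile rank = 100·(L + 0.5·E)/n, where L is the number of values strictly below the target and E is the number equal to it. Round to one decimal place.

90.0

Sorted: 2, 3, 7, 7, 10, 12, 14, 15, 15, 17, 18, 20, 23, 25, 26, 30, 30, 34, 37, 38.
Count below 36: L = 18; count equal: E = 0; n = 20.
Percentile rank = 100·(18 + 0.5·0)/20 = 100·18/20 = 90.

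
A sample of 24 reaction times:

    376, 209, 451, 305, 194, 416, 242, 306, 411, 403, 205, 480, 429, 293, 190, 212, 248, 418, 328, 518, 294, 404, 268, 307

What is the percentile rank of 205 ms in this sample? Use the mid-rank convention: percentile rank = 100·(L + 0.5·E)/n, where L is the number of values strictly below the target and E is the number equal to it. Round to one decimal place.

10.4

Sorted: 190, 194, 205, 209, 212, 242, 248, 268, 293, 294, 305, 306, 307, 328, 376, 403, 404, 411, 416, 418, 429, 451, 480, 518.
Count below 205: L = 2; count equal: E = 1; n = 24.
Percentile rank = 100·(2 + 0.5·1)/24 = 100·2.5/24 = 10.42.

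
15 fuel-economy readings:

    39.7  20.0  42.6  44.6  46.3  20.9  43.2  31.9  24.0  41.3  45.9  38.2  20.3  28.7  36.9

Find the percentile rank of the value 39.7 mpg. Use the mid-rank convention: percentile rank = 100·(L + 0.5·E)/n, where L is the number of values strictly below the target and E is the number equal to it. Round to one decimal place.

56.7

Sorted: 20.0, 20.3, 20.9, 24.0, 28.7, 31.9, 36.9, 38.2, 39.7, 41.3, 42.6, 43.2, 44.6, 45.9, 46.3.
Count below 39.7: L = 8; count equal: E = 1; n = 15.
Percentile rank = 100·(8 + 0.5·1)/15 = 100·8.5/15 = 56.67.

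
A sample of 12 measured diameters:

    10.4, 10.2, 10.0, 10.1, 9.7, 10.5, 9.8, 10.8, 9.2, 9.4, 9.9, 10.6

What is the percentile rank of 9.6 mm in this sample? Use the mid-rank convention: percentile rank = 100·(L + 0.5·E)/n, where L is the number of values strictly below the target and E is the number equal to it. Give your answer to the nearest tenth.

Sorted: 9.2, 9.4, 9.7, 9.8, 9.9, 10.0, 10.1, 10.2, 10.4, 10.5, 10.6, 10.8.
Count below 9.6: L = 2; count equal: E = 0; n = 12.
Percentile rank = 100·(2 + 0.5·0)/12 = 100·2/12 = 16.67.

16.7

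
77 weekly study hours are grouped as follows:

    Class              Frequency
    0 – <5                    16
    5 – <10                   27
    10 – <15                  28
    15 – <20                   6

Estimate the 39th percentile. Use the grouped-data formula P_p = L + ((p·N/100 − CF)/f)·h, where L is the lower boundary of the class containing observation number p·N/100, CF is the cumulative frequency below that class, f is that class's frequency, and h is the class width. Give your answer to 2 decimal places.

7.60

N = 77; target position k = 39/100 · 77 = 30.03.
Cumulative frequencies: 16, 43, 71, 77.
Observation 30.03 falls in the class 5 – <10.
L = 5, CF = 16, f = 27, h = 5.
P39 = 5 + ((30.03 − 16)/27)·5 = 5 + 2.59815 = 7.59815.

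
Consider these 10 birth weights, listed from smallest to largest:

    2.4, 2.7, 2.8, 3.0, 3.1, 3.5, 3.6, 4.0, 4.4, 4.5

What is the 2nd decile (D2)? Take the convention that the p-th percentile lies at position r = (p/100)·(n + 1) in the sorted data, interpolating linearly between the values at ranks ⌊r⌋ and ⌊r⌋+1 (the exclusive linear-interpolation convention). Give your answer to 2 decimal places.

2.72

n = 10.
r = (20/100)·(10 + 1) = 2.2.
Rank 2 is 2.7 and rank 3 is 2.8.
Interpolate: 2.7 + 0.2·(2.8 − 2.7) = 2.7 + 0.2·0.1 = 2.72.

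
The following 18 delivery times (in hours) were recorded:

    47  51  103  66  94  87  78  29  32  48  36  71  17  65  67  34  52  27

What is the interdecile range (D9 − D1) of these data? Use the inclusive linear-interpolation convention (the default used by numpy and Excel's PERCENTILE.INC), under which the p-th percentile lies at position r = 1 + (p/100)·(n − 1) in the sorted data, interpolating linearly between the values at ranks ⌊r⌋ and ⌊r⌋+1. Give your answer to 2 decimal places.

Sorted: 17, 27, 29, 32, 34, 36, 47, 48, 51, 52, 65, 66, 67, 71, 78, 87, 94, 103.
n = 18.
P10: r = 2.7; ranks 2–3 are 27, 29; interpolating gives 28.4.
P90: r = 16.3; ranks 16–17 are 87, 94; interpolating gives 89.1.
Difference: 89.1 − 28.4 = 60.7.

60.70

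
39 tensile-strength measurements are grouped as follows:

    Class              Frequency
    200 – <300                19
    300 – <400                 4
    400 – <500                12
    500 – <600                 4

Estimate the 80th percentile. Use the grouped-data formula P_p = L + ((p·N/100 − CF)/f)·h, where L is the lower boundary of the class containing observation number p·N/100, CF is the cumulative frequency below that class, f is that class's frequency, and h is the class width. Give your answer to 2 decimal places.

N = 39; target position k = 80/100 · 39 = 31.2.
Cumulative frequencies: 19, 23, 35, 39.
Observation 31.2 falls in the class 400 – <500.
L = 400, CF = 23, f = 12, h = 100.
P80 = 400 + ((31.2 − 23)/12)·100 = 400 + 68.3333 = 468.333.

468.33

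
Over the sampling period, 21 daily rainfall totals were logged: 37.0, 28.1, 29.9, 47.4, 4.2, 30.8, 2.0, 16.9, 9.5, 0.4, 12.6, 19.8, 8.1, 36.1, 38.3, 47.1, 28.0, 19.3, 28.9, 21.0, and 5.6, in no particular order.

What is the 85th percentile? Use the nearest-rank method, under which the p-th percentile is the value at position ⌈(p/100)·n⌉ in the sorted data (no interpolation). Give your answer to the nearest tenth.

37.0

Sorted: 0.4, 2.0, 4.2, 5.6, 8.1, 9.5, 12.6, 16.9, 19.3, 19.8, 21.0, 28.0, 28.1, 28.9, 29.9, 30.8, 36.1, 37.0, 38.3, 47.1, 47.4.
n = 21.
Position = ⌈85/100 · 21⌉ = ⌈17.85⌉ = 18.
The value at rank 18 is 37.0.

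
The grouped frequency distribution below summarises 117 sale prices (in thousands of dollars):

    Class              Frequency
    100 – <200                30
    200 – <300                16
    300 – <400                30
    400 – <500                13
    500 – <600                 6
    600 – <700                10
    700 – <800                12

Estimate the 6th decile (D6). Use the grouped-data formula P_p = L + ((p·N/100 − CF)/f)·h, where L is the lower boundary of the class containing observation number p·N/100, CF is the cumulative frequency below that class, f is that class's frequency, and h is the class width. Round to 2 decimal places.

N = 117; target position k = 60/100 · 117 = 70.2.
Cumulative frequencies: 30, 46, 76, 89, 95, 105, 117.
Observation 70.2 falls in the class 300 – <400.
L = 300, CF = 46, f = 30, h = 100.
P60 = 300 + ((70.2 − 46)/30)·100 = 300 + 80.6667 = 380.667.

380.67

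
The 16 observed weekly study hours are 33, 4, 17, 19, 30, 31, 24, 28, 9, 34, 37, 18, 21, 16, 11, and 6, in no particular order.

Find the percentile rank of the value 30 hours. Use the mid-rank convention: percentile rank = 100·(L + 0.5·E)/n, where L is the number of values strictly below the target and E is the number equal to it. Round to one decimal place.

71.9

Sorted: 4, 6, 9, 11, 16, 17, 18, 19, 21, 24, 28, 30, 31, 33, 34, 37.
Count below 30: L = 11; count equal: E = 1; n = 16.
Percentile rank = 100·(11 + 0.5·1)/16 = 100·11.5/16 = 71.88.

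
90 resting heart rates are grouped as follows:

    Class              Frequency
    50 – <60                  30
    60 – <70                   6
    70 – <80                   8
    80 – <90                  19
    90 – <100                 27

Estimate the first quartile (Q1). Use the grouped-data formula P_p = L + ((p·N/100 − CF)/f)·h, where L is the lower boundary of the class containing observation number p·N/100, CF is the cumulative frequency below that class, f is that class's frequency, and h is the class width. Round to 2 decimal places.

N = 90; target position k = 25/100 · 90 = 22.5.
Cumulative frequencies: 30, 36, 44, 63, 90.
Observation 22.5 falls in the class 50 – <60.
L = 50, CF = 0, f = 30, h = 10.
P25 = 50 + ((22.5 − 0)/30)·10 = 50 + 7.5 = 57.5.

57.50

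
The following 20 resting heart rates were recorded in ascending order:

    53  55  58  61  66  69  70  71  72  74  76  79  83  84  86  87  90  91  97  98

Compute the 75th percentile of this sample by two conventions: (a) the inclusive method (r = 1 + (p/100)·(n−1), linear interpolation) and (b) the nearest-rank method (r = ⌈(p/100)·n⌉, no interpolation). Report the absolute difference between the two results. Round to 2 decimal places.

n = 20.
(a) r = 15.25; between ranks 15 (86) and 16 (87): 86.25.
(b) the nearest-rank method: rank 15 → 86.
|86.25 − 86| = 0.25.

0.25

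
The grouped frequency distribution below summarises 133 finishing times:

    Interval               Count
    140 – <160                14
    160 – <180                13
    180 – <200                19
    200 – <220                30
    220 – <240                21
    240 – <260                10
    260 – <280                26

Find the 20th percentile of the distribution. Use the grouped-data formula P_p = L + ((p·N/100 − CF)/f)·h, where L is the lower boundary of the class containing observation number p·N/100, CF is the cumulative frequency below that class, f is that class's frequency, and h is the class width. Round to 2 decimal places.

179.38

N = 133; target position k = 20/100 · 133 = 26.6.
Cumulative frequencies: 14, 27, 46, 76, 97, 107, 133.
Observation 26.6 falls in the class 160 – <180.
L = 160, CF = 14, f = 13, h = 20.
P20 = 160 + ((26.6 − 14)/13)·20 = 160 + 19.3846 = 179.385.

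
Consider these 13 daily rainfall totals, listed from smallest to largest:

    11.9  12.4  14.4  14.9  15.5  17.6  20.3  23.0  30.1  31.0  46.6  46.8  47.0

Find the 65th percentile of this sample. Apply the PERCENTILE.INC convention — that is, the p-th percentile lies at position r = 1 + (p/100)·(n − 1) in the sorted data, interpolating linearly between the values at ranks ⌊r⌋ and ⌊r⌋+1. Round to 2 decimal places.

n = 13.
r = 1 + (65/100)·(13 − 1) = 1 + 7.8 = 8.8.
Rank 8 is 23.0 and rank 9 is 30.1.
Interpolate: 23.0 + 0.8·(30.1 − 23.0) = 23.0 + 0.8·7.1 = 28.68.

28.68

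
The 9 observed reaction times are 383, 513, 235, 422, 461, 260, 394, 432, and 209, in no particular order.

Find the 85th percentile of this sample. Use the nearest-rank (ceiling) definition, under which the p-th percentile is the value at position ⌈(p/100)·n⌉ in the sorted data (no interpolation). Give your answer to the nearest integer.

461

Sorted: 209, 235, 260, 383, 394, 422, 432, 461, 513.
n = 9.
Position = ⌈85/100 · 9⌉ = ⌈7.65⌉ = 8.
The value at rank 8 is 461.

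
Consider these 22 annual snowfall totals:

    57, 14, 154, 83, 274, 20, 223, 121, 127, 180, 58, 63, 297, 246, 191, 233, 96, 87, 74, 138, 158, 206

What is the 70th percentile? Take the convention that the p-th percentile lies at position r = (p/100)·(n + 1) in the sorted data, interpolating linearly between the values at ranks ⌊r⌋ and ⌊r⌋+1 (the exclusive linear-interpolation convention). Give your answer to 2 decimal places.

Sorted: 14, 20, 57, 58, 63, 74, 83, 87, 96, 121, 127, 138, 154, 158, 180, 191, 206, 223, 233, 246, 274, 297.
n = 22.
r = (70/100)·(22 + 1) = 16.1.
Rank 16 is 191 and rank 17 is 206.
Interpolate: 191 + 0.1·(206 − 191) = 191 + 0.1·15 = 192.5.

192.50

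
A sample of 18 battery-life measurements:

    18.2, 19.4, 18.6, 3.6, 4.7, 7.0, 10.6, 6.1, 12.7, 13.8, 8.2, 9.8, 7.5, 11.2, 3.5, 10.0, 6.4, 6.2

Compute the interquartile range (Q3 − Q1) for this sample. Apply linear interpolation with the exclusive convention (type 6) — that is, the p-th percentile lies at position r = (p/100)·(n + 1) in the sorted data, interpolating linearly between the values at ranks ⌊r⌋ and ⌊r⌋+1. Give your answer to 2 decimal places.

Sorted: 3.5, 3.6, 4.7, 6.1, 6.2, 6.4, 7.0, 7.5, 8.2, 9.8, 10.0, 10.6, 11.2, 12.7, 13.8, 18.2, 18.6, 19.4.
n = 18.
P25: r = 4.75; ranks 4–5 are 6.1, 6.2; interpolating gives 6.175.
P75: r = 14.25; ranks 14–15 are 12.7, 13.8; interpolating gives 12.975.
Difference: 12.975 − 6.175 = 6.8.

6.80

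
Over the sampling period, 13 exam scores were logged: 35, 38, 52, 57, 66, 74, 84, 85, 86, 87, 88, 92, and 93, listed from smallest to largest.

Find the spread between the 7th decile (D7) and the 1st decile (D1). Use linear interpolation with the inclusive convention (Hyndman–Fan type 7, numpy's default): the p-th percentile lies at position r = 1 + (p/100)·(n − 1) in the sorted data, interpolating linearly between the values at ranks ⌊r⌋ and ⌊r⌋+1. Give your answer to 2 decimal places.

45.60

n = 13.
P10: r = 2.2; ranks 2–3 are 38, 52; interpolating gives 40.8.
P70: r = 9.4; ranks 9–10 are 86, 87; interpolating gives 86.4.
Difference: 86.4 − 40.8 = 45.6.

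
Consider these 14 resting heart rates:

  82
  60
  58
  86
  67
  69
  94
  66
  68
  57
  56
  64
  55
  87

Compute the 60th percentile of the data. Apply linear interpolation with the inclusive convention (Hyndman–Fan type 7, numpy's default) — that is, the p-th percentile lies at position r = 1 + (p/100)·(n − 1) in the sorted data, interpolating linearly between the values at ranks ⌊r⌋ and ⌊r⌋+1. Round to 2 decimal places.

67.80

Sorted: 55, 56, 57, 58, 60, 64, 66, 67, 68, 69, 82, 86, 87, 94.
n = 14.
r = 1 + (60/100)·(14 − 1) = 1 + 7.8 = 8.8.
Rank 8 is 67 and rank 9 is 68.
Interpolate: 67 + 0.8·(68 − 67) = 67 + 0.8·1 = 67.8.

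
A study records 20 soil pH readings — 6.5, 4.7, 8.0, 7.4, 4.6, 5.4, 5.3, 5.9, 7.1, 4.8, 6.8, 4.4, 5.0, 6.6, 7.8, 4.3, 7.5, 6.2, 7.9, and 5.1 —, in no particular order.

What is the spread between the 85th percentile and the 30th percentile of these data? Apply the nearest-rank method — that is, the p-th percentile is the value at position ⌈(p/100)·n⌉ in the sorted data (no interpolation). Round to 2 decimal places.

Sorted: 4.3, 4.4, 4.6, 4.7, 4.8, 5.0, 5.1, 5.3, 5.4, 5.9, 6.2, 6.5, 6.6, 6.8, 7.1, 7.4, 7.5, 7.8, 7.9, 8.0.
n = 20.
P30: rank ⌈30/100·20⌉ = 6 → 5.
P85: rank ⌈85/100·20⌉ = 17 → 7.5.
Difference: 7.5 − 5 = 2.5.

2.50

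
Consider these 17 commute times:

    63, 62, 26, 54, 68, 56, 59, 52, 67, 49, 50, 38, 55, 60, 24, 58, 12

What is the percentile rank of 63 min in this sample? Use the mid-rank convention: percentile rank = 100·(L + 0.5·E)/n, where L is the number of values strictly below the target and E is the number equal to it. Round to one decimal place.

85.3

Sorted: 12, 24, 26, 38, 49, 50, 52, 54, 55, 56, 58, 59, 60, 62, 63, 67, 68.
Count below 63: L = 14; count equal: E = 1; n = 17.
Percentile rank = 100·(14 + 0.5·1)/17 = 100·14.5/17 = 85.29.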